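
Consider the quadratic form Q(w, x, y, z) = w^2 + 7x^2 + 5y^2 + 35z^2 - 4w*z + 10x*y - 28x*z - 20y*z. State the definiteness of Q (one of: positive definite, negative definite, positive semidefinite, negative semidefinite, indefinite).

positive definite

The symmetric matrix of Q is A = [[1, 0, 0, -2], [0, 7, 5, -14], [0, 5, 5, -10], [-2, -14, -10, 35]].
Leading principal minors: Δ_1 = 1, Δ_2 = 7, Δ_3 = 10, Δ_4 = 30.
All leading principal minors are positive, so by Sylvester's criterion Q is positive definite.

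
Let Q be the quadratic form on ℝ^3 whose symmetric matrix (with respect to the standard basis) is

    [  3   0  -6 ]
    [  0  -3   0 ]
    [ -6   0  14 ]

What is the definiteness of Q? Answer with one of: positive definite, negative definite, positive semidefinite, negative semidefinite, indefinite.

indefinite

Row-reducing A symmetrically gives the diagonal entries 3, -3, 2.
Counting signs: 2 positive, 1 negative.
Hence Q is indefinite.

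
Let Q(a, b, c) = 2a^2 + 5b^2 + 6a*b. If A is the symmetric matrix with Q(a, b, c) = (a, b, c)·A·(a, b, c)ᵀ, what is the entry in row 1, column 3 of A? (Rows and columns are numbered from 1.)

The coefficient of a·c in Q is 0. For a symmetric A this equals A[1,3] + A[3,1] = 2·A[1,3].
So A[1,3] = 0/2 = 0.

0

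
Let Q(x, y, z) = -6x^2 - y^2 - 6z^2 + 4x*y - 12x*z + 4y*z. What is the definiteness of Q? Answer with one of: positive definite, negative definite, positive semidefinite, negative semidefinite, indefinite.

negative semidefinite

The symmetric matrix is A = [[-6, 2, -6], [2, -1, 2], [-6, 2, -6]].
Applying the same elementary operations to the rows and columns of A produces a congruent diagonal matrix with entries -6, -1/3, 0.
So there are 2 negative, 1 zero pivots.
Hence Q is negative semidefinite.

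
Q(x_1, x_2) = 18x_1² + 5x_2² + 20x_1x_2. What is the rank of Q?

2

The symmetric matrix is A = [[18, 10], [10, 5]].
An LDLᵀ factorisation of A has diagonal entries 18, -5/9.
So there are 1 positive, 1 negative pivots.
The rank is the number of nonzero pivots: 2.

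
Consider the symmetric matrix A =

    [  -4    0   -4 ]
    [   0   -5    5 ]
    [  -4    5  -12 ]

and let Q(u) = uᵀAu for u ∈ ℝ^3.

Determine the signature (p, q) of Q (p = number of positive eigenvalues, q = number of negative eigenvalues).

(0, 3)

An LDLᵀ factorisation of A has diagonal entries -4, -5, -3.
That gives 3 negative pivots.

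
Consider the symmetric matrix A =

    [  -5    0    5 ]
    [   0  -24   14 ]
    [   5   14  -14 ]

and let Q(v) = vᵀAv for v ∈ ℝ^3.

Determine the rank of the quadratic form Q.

3

Congruent diagonalization of A (simultaneous row and column reduction) yields pivots -5, -24, -5/6.
So there are 3 negative pivots.
The rank is the number of nonzero pivots: 3.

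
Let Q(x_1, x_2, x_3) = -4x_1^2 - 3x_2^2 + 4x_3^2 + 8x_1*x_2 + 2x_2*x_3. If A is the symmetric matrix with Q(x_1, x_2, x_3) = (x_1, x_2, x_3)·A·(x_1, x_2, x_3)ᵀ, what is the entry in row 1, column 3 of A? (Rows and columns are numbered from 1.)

The coefficient of x_1·x_3 in Q is 0. For a symmetric A this equals A[1,3] + A[3,1] = 2·A[1,3].
So A[1,3] = 0/2 = 0.

0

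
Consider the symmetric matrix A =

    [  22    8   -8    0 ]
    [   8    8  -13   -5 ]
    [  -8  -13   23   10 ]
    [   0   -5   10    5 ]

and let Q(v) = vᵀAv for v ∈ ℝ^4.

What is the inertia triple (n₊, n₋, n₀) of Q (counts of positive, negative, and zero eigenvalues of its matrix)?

Congruent diagonalization of A (simultaneous row and column reduction) yields pivots 22, 56/11, 5/56, 0.
So there are 3 positive, 1 zero pivots.

(3, 0, 1)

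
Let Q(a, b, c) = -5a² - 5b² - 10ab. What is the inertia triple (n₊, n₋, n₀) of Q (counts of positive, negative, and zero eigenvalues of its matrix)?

(0, 1, 2)

The symmetric matrix is A = [[-5, -5, 0], [-5, -5, 0], [0, 0, 0]].
Symmetric row and column elimination reduces A to a congruent diagonal form with pivots -5, 0, 0.
So there are 1 negative, 2 zero pivots.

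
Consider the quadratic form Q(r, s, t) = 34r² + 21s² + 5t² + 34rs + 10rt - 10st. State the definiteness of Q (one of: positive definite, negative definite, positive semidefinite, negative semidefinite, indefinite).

The associated matrix is A = [[34, 17, 5], [17, 21, -5], [5, -5, 5]].
Symmetric row and column elimination reduces A to a congruent diagonal form with pivots 34, 25/2, -4/17.
So there are 2 positive, 1 negative pivots.
Hence Q is indefinite.

indefinite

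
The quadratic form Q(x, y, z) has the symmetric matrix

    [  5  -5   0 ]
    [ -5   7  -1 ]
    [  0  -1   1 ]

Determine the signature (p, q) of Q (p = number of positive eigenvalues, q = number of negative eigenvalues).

(3, 0)

Applying the same elementary operations to the rows and columns of A produces a congruent diagonal matrix with entries 5, 2, 1/2.
Counting signs: 3 positive.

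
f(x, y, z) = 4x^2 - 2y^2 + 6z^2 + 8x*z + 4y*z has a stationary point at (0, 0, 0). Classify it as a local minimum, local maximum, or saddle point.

saddle point

The Hessian at the origin is H = [[8, 0, 8], [0, -4, 4], [8, 4, 12]].
Row-reducing H symmetrically gives the diagonal entries 8, -4, 8.
So there are 2 positive, 1 negative pivots.
H is indefinite, so the origin is a saddle point.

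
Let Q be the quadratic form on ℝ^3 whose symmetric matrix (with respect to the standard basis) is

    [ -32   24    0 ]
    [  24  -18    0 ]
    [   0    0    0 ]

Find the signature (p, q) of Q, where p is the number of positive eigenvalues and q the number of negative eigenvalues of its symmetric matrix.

(0, 1)

Symmetric row and column elimination reduces A to a congruent diagonal form with pivots -32, 0, 0.
Counting signs: 1 negative, 2 zero.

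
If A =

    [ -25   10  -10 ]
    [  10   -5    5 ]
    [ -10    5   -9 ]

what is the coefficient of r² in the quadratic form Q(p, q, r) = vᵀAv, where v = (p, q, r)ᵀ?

The coefficient of r² is the diagonal entry A[3,3] = -9.

-9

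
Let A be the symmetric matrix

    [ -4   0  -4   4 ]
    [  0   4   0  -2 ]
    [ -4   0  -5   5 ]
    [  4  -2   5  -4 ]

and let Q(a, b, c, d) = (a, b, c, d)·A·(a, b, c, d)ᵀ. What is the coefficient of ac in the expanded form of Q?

The coefficient of ac is A[1,3] + A[3,1] = 2·(-4) = -8.

-8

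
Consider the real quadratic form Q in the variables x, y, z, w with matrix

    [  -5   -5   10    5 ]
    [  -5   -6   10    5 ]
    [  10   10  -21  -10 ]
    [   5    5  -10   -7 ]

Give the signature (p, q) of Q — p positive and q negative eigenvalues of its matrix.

Applying the same elementary operations to the rows and columns of A produces a congruent diagonal matrix with entries -5, -1, -1, -2.
So there are 4 negative pivots.

(0, 4)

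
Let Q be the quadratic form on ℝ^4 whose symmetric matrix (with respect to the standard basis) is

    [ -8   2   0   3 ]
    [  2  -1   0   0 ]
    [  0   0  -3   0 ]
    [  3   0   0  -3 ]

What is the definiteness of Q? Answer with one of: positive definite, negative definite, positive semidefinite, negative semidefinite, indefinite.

Congruent diagonalization of A (simultaneous row and column reduction) yields pivots -8, -1/2, -3, -3/4.
That gives 4 negative pivots.
Hence Q is negative definite.

negative definite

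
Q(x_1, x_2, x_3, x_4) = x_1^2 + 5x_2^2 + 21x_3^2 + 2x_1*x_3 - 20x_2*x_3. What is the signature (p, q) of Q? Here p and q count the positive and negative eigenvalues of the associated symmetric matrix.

(2, 0)

The associated matrix is A = [[1, 0, 1, 0], [0, 5, -10, 0], [1, -10, 21, 0], [0, 0, 0, 0]].
Applying the same elementary operations to the rows and columns of A produces a congruent diagonal matrix with entries 1, 5, 0, 0.
Counting signs: 2 positive, 2 zero.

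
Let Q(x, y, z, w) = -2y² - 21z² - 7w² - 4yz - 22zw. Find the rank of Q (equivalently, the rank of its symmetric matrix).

The symmetric matrix is A = [[0, 0, 0, 0], [0, -2, -2, 0], [0, -2, -21, -11], [0, 0, -11, -7]].
Congruent diagonalization of A (simultaneous row and column reduction) yields pivots 0, -2, -19, -12/19.
That gives 3 negative, 1 zero pivots.
The rank is the number of nonzero pivots: 3.

3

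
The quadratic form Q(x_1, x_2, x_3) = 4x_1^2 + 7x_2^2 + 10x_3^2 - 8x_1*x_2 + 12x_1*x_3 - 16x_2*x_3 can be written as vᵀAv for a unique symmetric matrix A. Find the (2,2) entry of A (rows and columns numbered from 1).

7

The coefficient of x_2^2 in Q is 7, and that is exactly A[2,2].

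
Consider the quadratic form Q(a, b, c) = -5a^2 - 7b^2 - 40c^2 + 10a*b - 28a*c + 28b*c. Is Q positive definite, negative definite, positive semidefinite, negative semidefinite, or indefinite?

negative definite

The symmetric matrix of Q is A = [[-5, 5, -14], [5, -7, 14], [-14, 14, -40]].
Leading principal minors: Δ_1 = -5, Δ_2 = 10, Δ_3 = -8.
The signs alternate starting with Δ_1 < 0, so by Sylvester's criterion Q is negative definite.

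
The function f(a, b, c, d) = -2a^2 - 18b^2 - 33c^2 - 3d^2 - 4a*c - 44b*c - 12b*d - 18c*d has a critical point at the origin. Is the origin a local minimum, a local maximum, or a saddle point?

local maximum

The Hessian at the origin is H = [[-4, 0, -4, 0], [0, -36, -44, -12], [-4, -44, -66, -18], [0, -12, -18, -6]].
An LDLᵀ factorisation of H has diagonal entries -4, -36, -74/9, -24/37.
So there are 4 negative pivots.
H is negative definite, so the origin is a strict local maximum.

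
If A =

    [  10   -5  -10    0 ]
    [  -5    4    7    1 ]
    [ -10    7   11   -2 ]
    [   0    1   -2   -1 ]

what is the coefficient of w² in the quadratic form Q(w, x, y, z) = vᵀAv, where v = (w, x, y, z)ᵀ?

The coefficient of w² is the diagonal entry A[1,1] = 10.

10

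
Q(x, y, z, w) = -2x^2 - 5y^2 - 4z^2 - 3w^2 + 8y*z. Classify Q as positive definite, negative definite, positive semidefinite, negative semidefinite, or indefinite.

The symmetric matrix of Q is A = [[-2, 0, 0, 0], [0, -5, 4, 0], [0, 4, -4, 0], [0, 0, 0, -3]].
Leading principal minors: Δ_1 = -2, Δ_2 = 10, Δ_3 = -8, Δ_4 = 24.
The signs alternate starting with Δ_1 < 0, so by Sylvester's criterion Q is negative definite.

negative definite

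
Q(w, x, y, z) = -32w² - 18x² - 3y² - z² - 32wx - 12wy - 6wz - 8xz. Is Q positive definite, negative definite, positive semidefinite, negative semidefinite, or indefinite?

The symmetric matrix of Q is A = [[-32, -16, -6, -3], [-16, -18, 0, -4], [-6, 0, -3, 0], [-3, -4, 0, -1]].
Leading principal minors: Δ_1 = -32, Δ_2 = 320, Δ_3 = -312, Δ_4 = 18.
The signs alternate starting with Δ_1 < 0, so by Sylvester's criterion Q is negative definite.

negative definite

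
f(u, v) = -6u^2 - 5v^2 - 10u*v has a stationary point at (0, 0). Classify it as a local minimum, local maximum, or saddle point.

local maximum

The Hessian at the origin is H = [[-12, -10], [-10, -10]].
det H = -12·-10 − (-10)² = 20 > 0 and H[1,1] = -12 < 0, so H is negative definite.
Therefore the origin is a local maximum.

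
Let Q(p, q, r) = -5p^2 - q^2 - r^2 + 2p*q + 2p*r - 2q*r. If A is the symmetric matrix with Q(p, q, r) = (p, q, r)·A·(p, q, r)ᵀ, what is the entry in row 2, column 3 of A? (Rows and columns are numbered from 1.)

-1

The coefficient of q·r in Q is -2. For a symmetric A this equals A[2,3] + A[3,2] = 2·A[2,3].
So A[2,3] = -2/2 = -1.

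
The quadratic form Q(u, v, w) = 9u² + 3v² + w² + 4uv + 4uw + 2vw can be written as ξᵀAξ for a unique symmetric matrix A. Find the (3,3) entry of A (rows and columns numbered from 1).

The coefficient of w² in Q is 1, and that is exactly A[3,3].

1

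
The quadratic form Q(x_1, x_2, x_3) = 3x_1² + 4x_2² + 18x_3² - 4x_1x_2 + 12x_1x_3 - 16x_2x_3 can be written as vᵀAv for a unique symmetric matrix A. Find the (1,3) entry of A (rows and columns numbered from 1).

6

The coefficient of x_1·x_3 in Q is 12. For a symmetric A this equals A[1,3] + A[3,1] = 2·A[1,3].
So A[1,3] = 12/2 = 6.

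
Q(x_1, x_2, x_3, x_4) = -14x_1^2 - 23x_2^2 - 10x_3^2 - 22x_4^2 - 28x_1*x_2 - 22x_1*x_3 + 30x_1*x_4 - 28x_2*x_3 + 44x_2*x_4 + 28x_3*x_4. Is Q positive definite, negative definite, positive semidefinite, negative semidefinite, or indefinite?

negative definite

The symmetric matrix is A = [[-14, -14, -11, 15], [-14, -23, -14, 22], [-11, -14, -10, 14], [15, 22, 14, -22]].
An LDLᵀ factorisation of A has diagonal entries -14, -9, -5/14, -4/9.
So there are 4 negative pivots.
Hence Q is negative definite.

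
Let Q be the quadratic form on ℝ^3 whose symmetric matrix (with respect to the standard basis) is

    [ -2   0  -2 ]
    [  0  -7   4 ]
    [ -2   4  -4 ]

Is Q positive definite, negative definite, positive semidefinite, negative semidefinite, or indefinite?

indefinite

Row-reducing A symmetrically gives the diagonal entries -2, -7, 2/7.
So there are 1 positive, 2 negative pivots.
Hence Q is indefinite.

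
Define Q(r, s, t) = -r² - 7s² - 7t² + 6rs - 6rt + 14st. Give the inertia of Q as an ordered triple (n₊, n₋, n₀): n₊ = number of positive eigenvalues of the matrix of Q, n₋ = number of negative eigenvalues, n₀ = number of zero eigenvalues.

The associated matrix is A = [[-1, 3, -3], [3, -7, 7], [-3, 7, -7]].
Applying the same elementary operations to the rows and columns of A produces a congruent diagonal matrix with entries -1, 2, 0.
Counting signs: 1 positive, 1 negative, 1 zero.

(1, 1, 1)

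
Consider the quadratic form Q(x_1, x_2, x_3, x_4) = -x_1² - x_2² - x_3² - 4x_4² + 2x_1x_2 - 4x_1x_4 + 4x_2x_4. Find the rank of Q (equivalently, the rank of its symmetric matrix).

The associated matrix is A = [[-1, 1, 0, -2], [1, -1, 0, 2], [0, 0, -1, 0], [-2, 2, 0, -4]].
Applying the same elementary operations to the rows and columns of A produces a congruent diagonal matrix with entries -1, 0, -1, 0.
So there are 2 negative, 2 zero pivots.
The rank is the number of nonzero pivots: 2.

2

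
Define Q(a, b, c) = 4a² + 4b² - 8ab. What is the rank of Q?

1

The symmetric matrix is A = [[4, -4, 0], [-4, 4, 0], [0, 0, 0]].
Symmetric row and column elimination reduces A to a congruent diagonal form with pivots 4, 0, 0.
That gives 1 positive, 2 zero pivots.
The rank is the number of nonzero pivots: 1.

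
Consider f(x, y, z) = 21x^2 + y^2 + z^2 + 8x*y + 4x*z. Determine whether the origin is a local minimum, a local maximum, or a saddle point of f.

local minimum

The Hessian at the origin is H = [[42, 8, 4], [8, 2, 0], [4, 0, 2]].
Congruent diagonalization of H (simultaneous row and column reduction) yields pivots 42, 10/21, 2/5.
Counting signs: 3 positive.
H is positive definite, so the origin is a strict local minimum.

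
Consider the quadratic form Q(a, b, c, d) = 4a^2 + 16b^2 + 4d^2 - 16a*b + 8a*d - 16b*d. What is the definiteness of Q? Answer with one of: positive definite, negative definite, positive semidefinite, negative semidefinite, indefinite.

The associated matrix is A = [[4, -8, 0, 4], [-8, 16, 0, -8], [0, 0, 0, 0], [4, -8, 0, 4]].
Symmetric row and column elimination reduces A to a congruent diagonal form with pivots 4, 0, 0, 0.
Counting signs: 1 positive, 3 zero.
Hence Q is positive semidefinite.

positive semidefinite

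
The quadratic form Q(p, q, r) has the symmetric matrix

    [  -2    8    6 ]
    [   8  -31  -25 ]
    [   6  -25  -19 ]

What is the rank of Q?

3

An LDLᵀ factorisation of A has diagonal entries -2, 1, -2.
That gives 1 positive, 2 negative pivots.
The rank is the number of nonzero pivots: 3.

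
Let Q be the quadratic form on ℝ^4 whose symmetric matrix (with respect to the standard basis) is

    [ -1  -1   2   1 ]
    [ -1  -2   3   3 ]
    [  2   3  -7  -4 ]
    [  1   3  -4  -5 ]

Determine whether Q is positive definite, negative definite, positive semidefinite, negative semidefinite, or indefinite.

Applying the same elementary operations to the rows and columns of A produces a congruent diagonal matrix with entries -1, -1, -2, 0.
Counting signs: 3 negative, 1 zero.
Hence Q is negative semidefinite.

negative semidefinite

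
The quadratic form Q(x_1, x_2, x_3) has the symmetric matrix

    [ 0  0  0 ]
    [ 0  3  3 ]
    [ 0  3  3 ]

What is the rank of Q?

Applying the same elementary operations to the rows and columns of A produces a congruent diagonal matrix with entries 0, 3, 0.
That gives 1 positive, 2 zero pivots.
The rank is the number of nonzero pivots: 1.

1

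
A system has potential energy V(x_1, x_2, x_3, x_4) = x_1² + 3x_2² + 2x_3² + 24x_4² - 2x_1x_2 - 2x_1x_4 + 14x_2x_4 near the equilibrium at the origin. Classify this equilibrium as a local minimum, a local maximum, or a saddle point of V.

The Hessian at the origin is H = [[2, -2, 0, -2], [-2, 6, 0, 14], [0, 0, 4, 0], [-2, 14, 0, 48]].
Row-reducing H symmetrically gives the diagonal entries 2, 4, 4, 10.
That gives 4 positive pivots.
H is positive definite, so the origin is a strict local minimum.

local minimum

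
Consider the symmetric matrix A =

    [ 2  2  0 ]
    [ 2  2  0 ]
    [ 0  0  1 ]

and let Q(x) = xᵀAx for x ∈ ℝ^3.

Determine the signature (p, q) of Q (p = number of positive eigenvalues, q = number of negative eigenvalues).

Symmetric row and column elimination reduces A to a congruent diagonal form with pivots 2, 0, 1.
That gives 2 positive, 1 zero pivots.

(2, 0)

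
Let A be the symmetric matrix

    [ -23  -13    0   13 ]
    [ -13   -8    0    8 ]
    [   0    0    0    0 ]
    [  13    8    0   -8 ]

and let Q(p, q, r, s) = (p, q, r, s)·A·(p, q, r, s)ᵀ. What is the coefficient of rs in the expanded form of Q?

The coefficient of rs is A[3,4] + A[4,3] = 2·0 = 0.

0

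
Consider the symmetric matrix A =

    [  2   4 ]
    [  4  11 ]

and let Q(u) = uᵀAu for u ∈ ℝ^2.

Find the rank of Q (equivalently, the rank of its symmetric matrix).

2

Symmetric row and column elimination reduces A to a congruent diagonal form with pivots 2, 3.
Counting signs: 2 positive.
The rank is the number of nonzero pivots: 2.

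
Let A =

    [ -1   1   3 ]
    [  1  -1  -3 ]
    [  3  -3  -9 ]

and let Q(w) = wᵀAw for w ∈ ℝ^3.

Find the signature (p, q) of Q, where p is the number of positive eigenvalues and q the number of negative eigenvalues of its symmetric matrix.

(0, 1)

Row-reducing A symmetrically gives the diagonal entries -1, 0, 0.
So there are 1 negative, 2 zero pivots.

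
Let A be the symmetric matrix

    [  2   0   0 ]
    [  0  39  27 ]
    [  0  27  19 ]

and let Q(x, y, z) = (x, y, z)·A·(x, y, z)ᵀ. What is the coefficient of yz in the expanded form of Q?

The coefficient of yz is A[2,3] + A[3,2] = 2·27 = 54.

54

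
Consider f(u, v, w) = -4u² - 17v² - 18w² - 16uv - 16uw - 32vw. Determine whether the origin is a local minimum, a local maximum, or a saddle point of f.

local maximum

The Hessian at the origin is H = [[-8, -16, -16], [-16, -34, -32], [-16, -32, -36]].
An LDLᵀ factorisation of H has diagonal entries -8, -2, -4.
That gives 3 negative pivots.
H is negative definite, so the origin is a strict local maximum.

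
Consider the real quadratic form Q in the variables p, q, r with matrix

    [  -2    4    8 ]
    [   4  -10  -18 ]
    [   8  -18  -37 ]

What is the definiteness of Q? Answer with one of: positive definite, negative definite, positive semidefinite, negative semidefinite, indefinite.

Leading principal minors: Δ_1 = -2, Δ_2 = 4, Δ_3 = -12.
The signs alternate starting with Δ_1 < 0, so by Sylvester's criterion Q is negative definite.

negative definite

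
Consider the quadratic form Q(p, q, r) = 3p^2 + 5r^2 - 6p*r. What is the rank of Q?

The symmetric matrix is A = [[3, 0, -3], [0, 0, 0], [-3, 0, 5]].
Applying the same elementary operations to the rows and columns of A produces a congruent diagonal matrix with entries 3, 0, 2.
Counting signs: 2 positive, 1 zero.
The rank is the number of nonzero pivots: 2.

2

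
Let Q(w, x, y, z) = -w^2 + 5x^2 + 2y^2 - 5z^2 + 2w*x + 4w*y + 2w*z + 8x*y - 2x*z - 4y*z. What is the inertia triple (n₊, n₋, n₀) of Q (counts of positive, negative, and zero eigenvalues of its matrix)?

(1, 2, 1)

The associated matrix is A = [[-1, 1, 2, 1], [1, 5, 4, -1], [2, 4, 2, -2], [1, -1, -2, -5]].
Congruent diagonalization of A (simultaneous row and column reduction) yields pivots -1, 6, 0, -4.
That gives 1 positive, 2 negative, 1 zero pivots.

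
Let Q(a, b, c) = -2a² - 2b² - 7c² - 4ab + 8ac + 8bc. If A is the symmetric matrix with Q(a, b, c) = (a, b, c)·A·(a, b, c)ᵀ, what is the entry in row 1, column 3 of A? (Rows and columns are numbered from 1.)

The coefficient of a·c in Q is 8. For a symmetric A this equals A[1,3] + A[3,1] = 2·A[1,3].
So A[1,3] = 8/2 = 4.

4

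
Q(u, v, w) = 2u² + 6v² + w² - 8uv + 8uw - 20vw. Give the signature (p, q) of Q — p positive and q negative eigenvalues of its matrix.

The associated matrix is A = [[2, -4, 4], [-4, 6, -10], [4, -10, 1]].
Applying the same elementary operations to the rows and columns of A produces a congruent diagonal matrix with entries 2, -2, -5.
So there are 1 positive, 2 negative pivots.

(1, 2)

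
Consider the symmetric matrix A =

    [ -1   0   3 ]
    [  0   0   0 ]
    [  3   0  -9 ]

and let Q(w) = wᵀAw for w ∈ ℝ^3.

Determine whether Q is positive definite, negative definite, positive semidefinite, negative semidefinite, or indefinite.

Congruent diagonalization of A (simultaneous row and column reduction) yields pivots -1, 0, 0.
That gives 1 negative, 2 zero pivots.
Hence Q is negative semidefinite.

negative semidefinite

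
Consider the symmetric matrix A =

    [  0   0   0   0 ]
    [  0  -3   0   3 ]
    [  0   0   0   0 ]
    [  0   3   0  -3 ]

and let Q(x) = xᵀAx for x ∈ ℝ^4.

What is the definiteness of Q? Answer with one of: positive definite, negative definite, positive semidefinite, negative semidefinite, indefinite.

Congruent diagonalization of A (simultaneous row and column reduction) yields pivots 0, -3, 0, 0.
Counting signs: 1 negative, 3 zero.
Hence Q is negative semidefinite.

negative semidefinite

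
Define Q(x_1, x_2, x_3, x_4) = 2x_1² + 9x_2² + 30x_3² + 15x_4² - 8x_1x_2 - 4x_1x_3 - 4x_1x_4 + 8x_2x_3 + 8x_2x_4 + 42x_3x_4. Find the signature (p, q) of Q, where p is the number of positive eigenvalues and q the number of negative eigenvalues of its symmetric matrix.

The symmetric matrix is A = [[2, -4, -2, -2], [-4, 9, 4, 4], [-2, 4, 30, 21], [-2, 4, 21, 15]].
An LDLᵀ factorisation of A has diagonal entries 2, 1, 28, 3/28.
So there are 4 positive pivots.

(4, 0)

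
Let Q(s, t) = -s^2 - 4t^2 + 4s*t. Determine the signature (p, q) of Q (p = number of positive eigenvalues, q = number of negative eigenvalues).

The associated matrix is A = [[-1, 2], [2, -4]].
Row-reducing A symmetrically gives the diagonal entries -1, 0.
That gives 1 negative, 1 zero pivots.

(0, 1)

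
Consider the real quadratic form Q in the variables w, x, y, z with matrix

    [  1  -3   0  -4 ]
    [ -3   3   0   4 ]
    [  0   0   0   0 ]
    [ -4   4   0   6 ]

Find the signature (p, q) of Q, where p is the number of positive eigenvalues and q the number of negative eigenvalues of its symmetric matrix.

Congruent diagonalization of A (simultaneous row and column reduction) yields pivots 1, -6, 0, 2/3.
So there are 2 positive, 1 negative, 1 zero pivots.

(2, 1)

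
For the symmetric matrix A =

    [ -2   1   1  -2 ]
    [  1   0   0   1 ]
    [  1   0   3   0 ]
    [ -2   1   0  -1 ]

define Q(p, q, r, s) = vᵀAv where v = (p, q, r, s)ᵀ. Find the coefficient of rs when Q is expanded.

The coefficient of rs is A[3,4] + A[4,3] = 2·0 = 0.

0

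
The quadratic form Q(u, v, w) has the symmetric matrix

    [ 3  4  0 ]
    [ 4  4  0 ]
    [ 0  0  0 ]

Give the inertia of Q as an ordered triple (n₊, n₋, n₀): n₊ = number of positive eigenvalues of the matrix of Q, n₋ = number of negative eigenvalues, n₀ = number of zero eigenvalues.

(1, 1, 1)

Symmetric row and column elimination reduces A to a congruent diagonal form with pivots 3, -4/3, 0.
That gives 1 positive, 1 negative, 1 zero pivots.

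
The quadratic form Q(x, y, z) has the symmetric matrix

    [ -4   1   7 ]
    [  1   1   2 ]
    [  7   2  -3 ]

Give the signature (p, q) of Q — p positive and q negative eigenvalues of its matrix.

(1, 2)

Symmetric row and column elimination reduces A to a congruent diagonal form with pivots -4, 5/4, -2.
So there are 1 positive, 2 negative pivots.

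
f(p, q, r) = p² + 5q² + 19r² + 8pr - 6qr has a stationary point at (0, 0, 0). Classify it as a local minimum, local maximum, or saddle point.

local minimum

The Hessian at the origin is H = [[2, 0, 8], [0, 10, -6], [8, -6, 38]].
Applying the same elementary operations to the rows and columns of H produces a congruent diagonal matrix with entries 2, 10, 12/5.
So there are 3 positive pivots.
H is positive definite, so the origin is a strict local minimum.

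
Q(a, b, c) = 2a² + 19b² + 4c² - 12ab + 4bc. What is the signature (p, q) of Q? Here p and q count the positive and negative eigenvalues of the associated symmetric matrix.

(2, 0)

The symmetric matrix is A = [[2, -6, 0], [-6, 19, 2], [0, 2, 4]].
Row-reducing A symmetrically gives the diagonal entries 2, 1, 0.
That gives 2 positive, 1 zero pivots.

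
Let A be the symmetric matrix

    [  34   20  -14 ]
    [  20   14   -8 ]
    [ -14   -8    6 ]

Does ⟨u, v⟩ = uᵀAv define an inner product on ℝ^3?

Leading principal minors: Δ_1 = 34, Δ_2 = 76, Δ_3 = 16.
All leading principal minors are positive, so by Sylvester's criterion Q is positive definite.
⟨·,·⟩ is an inner product exactly when A is positive definite.

yes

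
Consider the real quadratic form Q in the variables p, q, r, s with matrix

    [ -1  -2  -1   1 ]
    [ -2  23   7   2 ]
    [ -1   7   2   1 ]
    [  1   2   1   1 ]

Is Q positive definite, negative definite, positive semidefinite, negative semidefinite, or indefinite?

Congruent diagonalization of A (simultaneous row and column reduction) yields pivots -1, 27, 0, 2.
So there are 2 positive, 1 negative, 1 zero pivots.
Hence Q is indefinite.

indefinite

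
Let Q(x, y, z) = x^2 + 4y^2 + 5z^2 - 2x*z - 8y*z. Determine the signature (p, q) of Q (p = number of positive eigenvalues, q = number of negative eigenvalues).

(2, 0)

Write A = [[1, 0, -1], [0, 4, -4], [-1, -4, 5]].
Symmetric row and column elimination reduces A to a congruent diagonal form with pivots 1, 4, 0.
Counting signs: 2 positive, 1 zero.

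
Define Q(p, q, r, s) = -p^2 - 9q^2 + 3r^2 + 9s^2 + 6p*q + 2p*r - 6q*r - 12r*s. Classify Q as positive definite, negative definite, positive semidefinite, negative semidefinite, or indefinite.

indefinite

The associated matrix is A = [[-1, 3, 1, 0], [3, -9, -3, 0], [1, -3, 3, -6], [0, 0, -6, 9]].
Congruent diagonalization of A (simultaneous row and column reduction) yields pivots -1, 0, 4, 0.
That gives 1 positive, 1 negative, 2 zero pivots.
Hence Q is indefinite.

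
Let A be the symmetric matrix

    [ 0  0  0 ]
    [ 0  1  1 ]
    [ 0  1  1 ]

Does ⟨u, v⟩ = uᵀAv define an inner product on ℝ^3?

no

Row-reducing A symmetrically gives the diagonal entries 0, 1, 0.
Counting signs: 1 positive, 2 zero.
Hence Q is positive semidefinite.
⟨·,·⟩ is an inner product exactly when A is positive definite.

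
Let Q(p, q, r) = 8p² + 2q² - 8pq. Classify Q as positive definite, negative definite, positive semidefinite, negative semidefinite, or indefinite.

positive semidefinite

The symmetric matrix is A = [[8, -4, 0], [-4, 2, 0], [0, 0, 0]].
Symmetric row and column elimination reduces A to a congruent diagonal form with pivots 8, 0, 0.
So there are 1 positive, 2 zero pivots.
Hence Q is positive semidefinite.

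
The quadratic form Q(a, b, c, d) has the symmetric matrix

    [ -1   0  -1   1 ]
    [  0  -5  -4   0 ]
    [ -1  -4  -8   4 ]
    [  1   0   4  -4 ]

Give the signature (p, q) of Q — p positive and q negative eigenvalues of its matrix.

(0, 4)

Applying the same elementary operations to the rows and columns of A produces a congruent diagonal matrix with entries -1, -5, -19/5, -12/19.
So there are 4 negative pivots.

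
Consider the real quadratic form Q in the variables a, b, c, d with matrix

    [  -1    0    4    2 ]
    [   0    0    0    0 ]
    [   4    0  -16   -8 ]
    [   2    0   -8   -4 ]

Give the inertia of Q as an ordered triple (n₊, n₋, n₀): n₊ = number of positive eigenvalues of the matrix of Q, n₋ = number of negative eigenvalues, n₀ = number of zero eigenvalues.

(0, 1, 3)

Applying the same elementary operations to the rows and columns of A produces a congruent diagonal matrix with entries -1, 0, 0, 0.
That gives 1 negative, 3 zero pivots.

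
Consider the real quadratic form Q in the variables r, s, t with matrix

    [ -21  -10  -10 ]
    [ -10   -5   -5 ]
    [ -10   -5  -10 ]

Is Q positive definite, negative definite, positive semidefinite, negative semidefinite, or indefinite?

negative definite

Row-reducing A symmetrically gives the diagonal entries -21, -5/21, -5.
Counting signs: 3 negative.
Hence Q is negative definite.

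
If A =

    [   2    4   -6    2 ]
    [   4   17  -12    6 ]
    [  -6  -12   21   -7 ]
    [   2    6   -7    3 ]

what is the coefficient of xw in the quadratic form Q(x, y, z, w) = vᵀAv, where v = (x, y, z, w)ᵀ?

4

The coefficient of xw is A[1,4] + A[4,1] = 2·2 = 4.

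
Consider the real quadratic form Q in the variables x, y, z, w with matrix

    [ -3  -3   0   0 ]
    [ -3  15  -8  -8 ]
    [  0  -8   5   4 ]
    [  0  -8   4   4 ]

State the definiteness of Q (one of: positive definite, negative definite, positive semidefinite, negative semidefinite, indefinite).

Row-reducing A symmetrically gives the diagonal entries -3, 18, 13/9, 4/13.
Counting signs: 3 positive, 1 negative.
Hence Q is indefinite.

indefinite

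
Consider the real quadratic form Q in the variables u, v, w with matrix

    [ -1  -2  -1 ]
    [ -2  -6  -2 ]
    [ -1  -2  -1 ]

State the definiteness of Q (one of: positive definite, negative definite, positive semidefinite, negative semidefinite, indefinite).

Row-reducing A symmetrically gives the diagonal entries -1, -2, 0.
So there are 2 negative, 1 zero pivots.
Hence Q is negative semidefinite.

negative semidefinite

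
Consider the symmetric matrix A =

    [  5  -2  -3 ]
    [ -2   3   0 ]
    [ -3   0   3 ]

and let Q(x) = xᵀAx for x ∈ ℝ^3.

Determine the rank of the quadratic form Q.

3

An LDLᵀ factorisation of A has diagonal entries 5, 11/5, 6/11.
So there are 3 positive pivots.
The rank is the number of nonzero pivots: 3.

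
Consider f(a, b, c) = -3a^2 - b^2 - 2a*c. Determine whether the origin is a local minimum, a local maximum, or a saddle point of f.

saddle point

The Hessian at the origin is H = [[-6, 0, -2], [0, -2, 0], [-2, 0, 0]].
Symmetric row and column elimination reduces H to a congruent diagonal form with pivots -6, -2, 2/3.
So there are 1 positive, 2 negative pivots.
H is indefinite, so the origin is a saddle point.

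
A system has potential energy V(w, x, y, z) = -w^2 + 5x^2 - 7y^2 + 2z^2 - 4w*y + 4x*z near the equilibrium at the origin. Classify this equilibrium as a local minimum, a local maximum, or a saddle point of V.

saddle point

The Hessian at the origin is H = [[-2, 0, -4, 0], [0, 10, 0, 4], [-4, 0, -14, 0], [0, 4, 0, 4]].
Row-reducing H symmetrically gives the diagonal entries -2, 10, -6, 12/5.
Counting signs: 2 positive, 2 negative.
H is indefinite, so the origin is a saddle point.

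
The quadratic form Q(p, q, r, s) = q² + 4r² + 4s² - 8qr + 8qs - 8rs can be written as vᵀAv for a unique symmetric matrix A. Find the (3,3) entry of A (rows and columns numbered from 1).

The coefficient of r² in Q is 4, and that is exactly A[3,3].

4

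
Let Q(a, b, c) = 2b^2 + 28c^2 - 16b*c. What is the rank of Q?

2

The associated matrix is A = [[0, 0, 0], [0, 2, -8], [0, -8, 28]].
Applying the same elementary operations to the rows and columns of A produces a congruent diagonal matrix with entries 0, 2, -4.
Counting signs: 1 positive, 1 negative, 1 zero.
The rank is the number of nonzero pivots: 2.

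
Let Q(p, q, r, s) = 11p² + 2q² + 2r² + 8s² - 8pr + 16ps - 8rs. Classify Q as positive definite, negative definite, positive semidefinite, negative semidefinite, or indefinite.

The associated matrix is A = [[11, 0, -4, 8], [0, 2, 0, 0], [-4, 0, 2, -4], [8, 0, -4, 8]].
Congruent diagonalization of A (simultaneous row and column reduction) yields pivots 11, 2, 6/11, 0.
That gives 3 positive, 1 zero pivots.
Hence Q is positive semidefinite.

positive semidefinite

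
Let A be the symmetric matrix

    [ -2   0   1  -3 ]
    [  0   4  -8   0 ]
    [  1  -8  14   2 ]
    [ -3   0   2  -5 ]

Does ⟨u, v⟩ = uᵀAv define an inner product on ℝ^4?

Symmetric row and column elimination reduces A to a congruent diagonal form with pivots -2, 4, -3/2, -1/3.
Counting signs: 1 positive, 3 negative.
Hence Q is indefinite.
⟨·,·⟩ is an inner product exactly when A is positive definite.

no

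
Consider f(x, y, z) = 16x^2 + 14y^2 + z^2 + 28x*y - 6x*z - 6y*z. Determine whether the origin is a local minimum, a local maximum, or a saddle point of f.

local minimum

The Hessian at the origin is H = [[32, 28, -6], [28, 28, -6], [-6, -6, 2]].
Congruent diagonalization of H (simultaneous row and column reduction) yields pivots 32, 7/2, 5/7.
So there are 3 positive pivots.
H is positive definite, so the origin is a strict local minimum.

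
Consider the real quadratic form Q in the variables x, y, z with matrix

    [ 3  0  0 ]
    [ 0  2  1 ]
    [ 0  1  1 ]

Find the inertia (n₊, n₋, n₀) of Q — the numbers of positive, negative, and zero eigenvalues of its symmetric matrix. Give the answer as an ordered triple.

Congruent diagonalization of A (simultaneous row and column reduction) yields pivots 3, 2, 1/2.
Counting signs: 3 positive.

(3, 0, 0)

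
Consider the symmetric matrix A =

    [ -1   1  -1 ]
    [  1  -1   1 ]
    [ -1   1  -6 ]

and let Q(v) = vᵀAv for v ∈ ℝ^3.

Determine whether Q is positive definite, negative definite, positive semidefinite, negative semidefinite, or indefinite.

negative semidefinite

Row-reducing A symmetrically gives the diagonal entries -1, 0, -5.
So there are 2 negative, 1 zero pivots.
Hence Q is negative semidefinite.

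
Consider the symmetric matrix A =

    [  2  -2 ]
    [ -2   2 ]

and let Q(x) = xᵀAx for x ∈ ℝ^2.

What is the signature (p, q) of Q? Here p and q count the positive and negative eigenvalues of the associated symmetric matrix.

(1, 0)

Congruent diagonalization of A (simultaneous row and column reduction) yields pivots 2, 0.
So there are 1 positive, 1 zero pivots.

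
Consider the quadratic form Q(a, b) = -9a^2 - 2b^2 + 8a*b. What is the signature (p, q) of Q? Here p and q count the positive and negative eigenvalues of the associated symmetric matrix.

(0, 2)

The associated matrix is A = [[-9, 4], [4, -2]].
Congruent diagonalization of A (simultaneous row and column reduction) yields pivots -9, -2/9.
So there are 2 negative pivots.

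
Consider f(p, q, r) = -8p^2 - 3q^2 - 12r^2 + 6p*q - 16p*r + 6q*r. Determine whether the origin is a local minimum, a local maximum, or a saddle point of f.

The Hessian at the origin is H = [[-16, 6, -16], [6, -6, 6], [-16, 6, -24]].
Row-reducing H symmetrically gives the diagonal entries -16, -15/4, -8.
So there are 3 negative pivots.
H is negative definite, so the origin is a strict local maximum.

local maximum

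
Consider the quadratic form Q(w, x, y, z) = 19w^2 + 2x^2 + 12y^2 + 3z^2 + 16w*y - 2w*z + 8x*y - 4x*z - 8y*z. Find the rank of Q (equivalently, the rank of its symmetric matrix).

4

The associated matrix is A = [[19, 0, 8, -1], [0, 2, 4, -2], [8, 4, 12, -4], [-1, -2, -4, 3]].
Congruent diagonalization of A (simultaneous row and column reduction) yields pivots 19, 2, 12/19, 2/3.
Counting signs: 4 positive.
The rank is the number of nonzero pivots: 4.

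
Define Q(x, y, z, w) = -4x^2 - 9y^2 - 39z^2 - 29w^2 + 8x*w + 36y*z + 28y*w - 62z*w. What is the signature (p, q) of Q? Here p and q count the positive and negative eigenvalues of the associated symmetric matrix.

Write A = [[-4, 0, 0, 4], [0, -9, 18, 14], [0, 18, -39, -31], [4, 14, -31, -29]].
Row-reducing A symmetrically gives the diagonal entries -4, -9, -3, -2/9.
So there are 4 negative pivots.

(0, 4)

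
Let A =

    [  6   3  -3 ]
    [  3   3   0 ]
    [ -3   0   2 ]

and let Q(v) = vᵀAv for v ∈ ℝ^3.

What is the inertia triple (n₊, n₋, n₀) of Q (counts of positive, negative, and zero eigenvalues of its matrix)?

(2, 1, 0)

Congruent diagonalization of A (simultaneous row and column reduction) yields pivots 6, 3/2, -1.
Counting signs: 2 positive, 1 negative.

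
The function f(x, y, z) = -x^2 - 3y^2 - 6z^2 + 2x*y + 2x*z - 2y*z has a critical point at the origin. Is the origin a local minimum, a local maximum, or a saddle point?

local maximum

The Hessian at the origin is H = [[-2, 2, 2], [2, -6, -2], [2, -2, -12]].
Congruent diagonalization of H (simultaneous row and column reduction) yields pivots -2, -4, -10.
That gives 3 negative pivots.
H is negative definite, so the origin is a strict local maximum.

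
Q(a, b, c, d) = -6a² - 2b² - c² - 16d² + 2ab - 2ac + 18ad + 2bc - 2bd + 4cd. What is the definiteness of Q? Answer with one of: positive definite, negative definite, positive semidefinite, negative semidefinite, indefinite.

negative definite

The symmetric matrix of Q is A = [[-6, 1, -1, 9], [1, -2, 1, -1], [-1, 1, -1, 2], [9, -1, 2, -16]].
Leading principal minors: Δ_1 = -6, Δ_2 = 11, Δ_3 = -5, Δ_4 = 6.
The signs alternate starting with Δ_1 < 0, so by Sylvester's criterion Q is negative definite.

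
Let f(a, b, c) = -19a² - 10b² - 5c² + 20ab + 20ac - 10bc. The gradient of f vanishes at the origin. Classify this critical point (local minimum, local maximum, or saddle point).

The Hessian at the origin is H = [[-38, 20, 20], [20, -20, -10], [20, -10, -10]].
Symmetric row and column elimination reduces H to a congruent diagonal form with pivots -38, -180/19, 5/9.
That gives 1 positive, 2 negative pivots.
H is indefinite, so the origin is a saddle point.

saddle point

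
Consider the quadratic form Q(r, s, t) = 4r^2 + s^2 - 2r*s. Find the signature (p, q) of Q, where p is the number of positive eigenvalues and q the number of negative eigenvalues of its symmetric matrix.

Write A = [[4, -1, 0], [-1, 1, 0], [0, 0, 0]].
Row-reducing A symmetrically gives the diagonal entries 4, 3/4, 0.
That gives 2 positive, 1 zero pivots.

(2, 0)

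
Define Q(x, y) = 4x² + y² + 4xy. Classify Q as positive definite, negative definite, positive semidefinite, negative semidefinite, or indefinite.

The symmetric matrix of Q is [[4, 2], [2, 1]].
For the 2×2 matrix [[4, 2], [2, 1]]: det = 4·1 − (2)² = 0, trace = 5.
det = 0 so one eigenvalue is zero; the form is semidefinite with the sign of the trace.

positive semidefinite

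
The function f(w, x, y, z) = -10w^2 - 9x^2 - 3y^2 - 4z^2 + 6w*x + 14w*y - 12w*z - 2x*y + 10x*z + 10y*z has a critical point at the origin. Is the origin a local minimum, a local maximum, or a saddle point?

saddle point

The Hessian at the origin is H = [[-20, 6, 14, -12], [6, -18, -2, 10], [14, -2, -6, 10], [-12, 10, 10, -8]].
An LDLᵀ factorisation of H has diagonal entries -20, -81/5, 332/81, 20/83.
So there are 2 positive, 2 negative pivots.
H is indefinite, so the origin is a saddle point.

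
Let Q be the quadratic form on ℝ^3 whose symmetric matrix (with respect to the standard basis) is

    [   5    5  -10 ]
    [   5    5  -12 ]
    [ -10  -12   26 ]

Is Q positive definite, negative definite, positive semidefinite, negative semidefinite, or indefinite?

indefinite

A is congruent to a diagonal matrix with 2 positive, 1 negative and 0 zero entries, so Q is indefinite.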